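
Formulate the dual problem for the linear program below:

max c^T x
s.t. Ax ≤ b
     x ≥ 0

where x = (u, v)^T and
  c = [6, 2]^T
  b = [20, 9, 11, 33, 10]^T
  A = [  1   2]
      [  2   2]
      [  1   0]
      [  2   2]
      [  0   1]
Minimize: z = 20y1 + 9y2 + 11y3 + 33y4 + 10y5

Subject to:
  C1: -y1 - 2y2 - y3 - 2y4 ≤ -6
  C2: -2y1 - 2y2 - 2y4 - y5 ≤ -2
  y1, y2, y3, y4, y5 ≥ 0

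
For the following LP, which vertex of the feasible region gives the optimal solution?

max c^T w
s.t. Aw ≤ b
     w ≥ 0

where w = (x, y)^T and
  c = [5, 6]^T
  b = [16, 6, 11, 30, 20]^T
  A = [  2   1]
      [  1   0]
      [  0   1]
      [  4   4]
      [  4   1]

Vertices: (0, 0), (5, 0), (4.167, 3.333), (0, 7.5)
Evaluating z = 5x + 6y at each vertex:
  (0, 0): z = 0
  (5, 0): z = 25
  (4.167, 3.333): z = 40.83
  (0, 7.5): z = 45

The largest value is z = 45, attained at (0, 7.5).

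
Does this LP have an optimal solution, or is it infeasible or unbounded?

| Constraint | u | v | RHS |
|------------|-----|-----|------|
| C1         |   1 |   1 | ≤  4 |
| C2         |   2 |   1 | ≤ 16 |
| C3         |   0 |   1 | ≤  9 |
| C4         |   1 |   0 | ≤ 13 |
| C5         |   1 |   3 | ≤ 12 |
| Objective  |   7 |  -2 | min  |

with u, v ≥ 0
The point (0, 4) satisfies every constraint, so the LP is feasible; the constraints give u ≤ 13 and v ≤ 9, which with u, v ≥ 0 keep the feasible region inside a bounded box. A feasible, bounded LP attains a finite optimum at a vertex.

Feasible with finite optimum z* = -8 at (0, 4).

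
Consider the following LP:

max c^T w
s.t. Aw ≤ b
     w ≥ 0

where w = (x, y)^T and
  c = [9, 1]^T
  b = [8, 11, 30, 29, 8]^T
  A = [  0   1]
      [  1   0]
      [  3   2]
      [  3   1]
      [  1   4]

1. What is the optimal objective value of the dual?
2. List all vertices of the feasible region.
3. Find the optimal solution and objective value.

1. 72 (by strong duality, equal to the primal optimum)
2. (0, 0), (8, 0), (0, 2)
3. x = 8, y = 0, z = 72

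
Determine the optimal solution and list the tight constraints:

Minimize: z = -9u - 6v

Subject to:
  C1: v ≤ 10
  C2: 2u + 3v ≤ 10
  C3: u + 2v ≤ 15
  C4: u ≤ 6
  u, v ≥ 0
Optimal: u = 5, v = 0
Binding: C2, v ≥ 0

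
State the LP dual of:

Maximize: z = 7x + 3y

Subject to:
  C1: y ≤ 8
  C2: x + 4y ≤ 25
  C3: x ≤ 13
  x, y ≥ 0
Minimize: z = 8y1 + 25y2 + 13y3

Subject to:
  C1: -y2 - y3 ≤ -7
  C2: -y1 - 4y2 ≤ -3
  y1, y2, y3 ≥ 0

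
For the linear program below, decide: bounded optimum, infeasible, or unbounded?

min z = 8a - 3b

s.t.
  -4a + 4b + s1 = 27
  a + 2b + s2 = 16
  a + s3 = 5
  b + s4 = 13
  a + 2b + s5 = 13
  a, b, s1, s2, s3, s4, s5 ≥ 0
The point (0, 6.5) satisfies every constraint, so the LP is feasible; the constraints give a ≤ 5 and b ≤ 13, which with a, b ≥ 0 keep the feasible region inside a bounded box. A feasible, bounded LP attains a finite optimum at a vertex.

Bounded optimum: z* = -19.5 at (0, 6.5).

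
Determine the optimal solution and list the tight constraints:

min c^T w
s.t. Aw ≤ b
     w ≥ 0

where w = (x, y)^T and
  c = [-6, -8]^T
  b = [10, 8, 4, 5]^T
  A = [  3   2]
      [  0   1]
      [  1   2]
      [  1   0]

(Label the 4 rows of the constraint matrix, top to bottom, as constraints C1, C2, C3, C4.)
Optimal: x = 3, y = 0.5
Binding: C1, C3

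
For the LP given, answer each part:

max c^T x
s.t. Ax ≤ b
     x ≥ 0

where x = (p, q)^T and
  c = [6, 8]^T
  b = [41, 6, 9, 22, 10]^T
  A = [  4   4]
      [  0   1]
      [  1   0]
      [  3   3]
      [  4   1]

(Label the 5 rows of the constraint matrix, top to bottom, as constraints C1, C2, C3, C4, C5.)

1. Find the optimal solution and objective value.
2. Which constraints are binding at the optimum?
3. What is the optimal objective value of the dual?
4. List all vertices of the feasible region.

1. p = 1, q = 6, z = 54
2. C2, C5
3. 54 (by strong duality, equal to the primal optimum)
4. (0, 0), (2.5, 0), (1, 6), (0, 6)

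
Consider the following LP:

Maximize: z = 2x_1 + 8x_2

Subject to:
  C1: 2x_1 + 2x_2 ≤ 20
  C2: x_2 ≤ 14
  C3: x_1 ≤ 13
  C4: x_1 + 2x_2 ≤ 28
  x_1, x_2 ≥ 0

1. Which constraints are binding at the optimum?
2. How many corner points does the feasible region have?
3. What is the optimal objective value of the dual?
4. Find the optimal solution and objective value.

1. C1, x_1 ≥ 0
2. 3
3. 80 (by strong duality, equal to the primal optimum)
4. x_1 = 0, x_2 = 10, z = 80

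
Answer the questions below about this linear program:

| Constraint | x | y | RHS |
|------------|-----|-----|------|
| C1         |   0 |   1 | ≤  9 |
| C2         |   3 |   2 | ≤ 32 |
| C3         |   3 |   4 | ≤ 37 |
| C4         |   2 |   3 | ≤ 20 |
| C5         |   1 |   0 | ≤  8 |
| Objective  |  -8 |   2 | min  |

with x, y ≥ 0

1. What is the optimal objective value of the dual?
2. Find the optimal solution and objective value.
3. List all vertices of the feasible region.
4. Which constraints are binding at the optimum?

1. -64 (by strong duality, equal to the primal optimum)
2. x = 8, y = 0, z = -64
3. (0, 0), (8, 0), (8, 1.333), (0, 6.667)
4. C5, y ≥ 0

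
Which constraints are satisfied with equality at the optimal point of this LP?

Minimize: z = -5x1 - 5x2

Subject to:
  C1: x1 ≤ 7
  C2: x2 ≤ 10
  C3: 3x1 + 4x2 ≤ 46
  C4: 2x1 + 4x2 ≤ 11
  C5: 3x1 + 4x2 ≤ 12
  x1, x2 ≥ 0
Optimal: x1 = 4, x2 = 0
Binding: C5, x2 ≥ 0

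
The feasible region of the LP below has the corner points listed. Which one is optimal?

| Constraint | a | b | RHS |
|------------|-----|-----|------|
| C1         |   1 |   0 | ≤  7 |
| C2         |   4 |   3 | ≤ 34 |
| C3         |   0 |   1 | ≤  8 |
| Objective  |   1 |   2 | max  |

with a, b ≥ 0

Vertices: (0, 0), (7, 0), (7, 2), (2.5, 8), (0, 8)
Evaluating z = a + 2b at each vertex:
  (0, 0): z = 0
  (7, 0): z = 7
  (7, 2): z = 11
  (2.5, 8): z = 18.5
  (0, 8): z = 16

The largest value is z = 18.5, attained at (2.5, 8).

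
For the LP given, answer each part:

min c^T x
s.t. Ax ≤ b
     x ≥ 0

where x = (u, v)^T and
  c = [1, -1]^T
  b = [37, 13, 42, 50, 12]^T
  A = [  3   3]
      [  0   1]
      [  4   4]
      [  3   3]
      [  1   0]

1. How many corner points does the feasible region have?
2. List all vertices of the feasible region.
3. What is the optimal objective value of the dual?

1. 3
2. (0, 0), (10.5, 0), (0, 10.5)
3. -10.5 (by strong duality, equal to the primal optimum)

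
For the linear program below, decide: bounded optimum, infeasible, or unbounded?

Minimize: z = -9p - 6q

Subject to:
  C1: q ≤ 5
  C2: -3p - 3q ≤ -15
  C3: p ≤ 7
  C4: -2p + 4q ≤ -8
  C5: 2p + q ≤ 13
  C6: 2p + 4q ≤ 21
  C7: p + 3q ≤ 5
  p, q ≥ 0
The point (5, 0) satisfies every constraint, so the LP is feasible; the constraints give p ≤ 7 and q ≤ 5, which with p, q ≥ 0 keep the feasible region inside a bounded box. A feasible, bounded LP attains a finite optimum at a vertex.

Evaluating z = -9p - 6q at each vertex:
  (5, 0): z = -45

The LP has an optimal solution: (5, 0) with z = -45.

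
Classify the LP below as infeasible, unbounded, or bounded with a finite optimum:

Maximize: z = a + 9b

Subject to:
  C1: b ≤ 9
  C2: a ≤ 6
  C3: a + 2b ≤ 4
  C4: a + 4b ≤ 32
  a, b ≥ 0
The point (0, 2) satisfies every constraint, so the LP is feasible; the constraints give a ≤ 6 and b ≤ 9, which with a, b ≥ 0 keep the feasible region inside a bounded box. A feasible, bounded LP attains a finite optimum at a vertex.

Evaluating z = a + 9b at each vertex:
  (0, 0): z = 0
  (4, 0): z = 4
  (0, 2): z = 18

Bounded optimum: z* = 18 at (0, 2).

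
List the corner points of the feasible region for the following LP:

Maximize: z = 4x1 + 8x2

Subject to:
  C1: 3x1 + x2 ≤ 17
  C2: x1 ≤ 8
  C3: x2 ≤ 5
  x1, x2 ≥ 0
Each vertex is the intersection of two constraint boundaries that also satisfies all remaining constraints:
  x1 = 0 and x2 = 0 → (0, 0)
  3x1 + x2 = 17 and x2 = 0 → (5.667, 0)
  3x1 + x2 = 17 and x2 = 5 → (4, 5)
  x2 = 5 and x1 = 0 → (0, 5)

Vertices: (0, 0), (5.667, 0), (4, 5), (0, 5)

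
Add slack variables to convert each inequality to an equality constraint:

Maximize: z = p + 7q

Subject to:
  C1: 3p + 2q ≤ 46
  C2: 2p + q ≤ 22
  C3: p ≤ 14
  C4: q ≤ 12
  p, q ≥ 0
max z = p + 7q

s.t.
  3p + 2q + s1 = 46
  2p + q + s2 = 22
  p + s3 = 14
  q + s4 = 12
  p, q, s1, s2, s3, s4 ≥ 0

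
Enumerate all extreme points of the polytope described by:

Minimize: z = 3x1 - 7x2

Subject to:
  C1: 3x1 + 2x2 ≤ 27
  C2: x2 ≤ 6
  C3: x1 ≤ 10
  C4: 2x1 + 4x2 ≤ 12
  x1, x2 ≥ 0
Each vertex is the intersection of two constraint boundaries that also satisfies all remaining constraints:
  x1 = 0 and x2 = 0 → (0, 0)
  2x1 + 4x2 = 12 and x2 = 0 → (6, 0)
  2x1 + 4x2 = 12 and x1 = 0 → (0, 3)

Vertices: (0, 0), (6, 0), (0, 3)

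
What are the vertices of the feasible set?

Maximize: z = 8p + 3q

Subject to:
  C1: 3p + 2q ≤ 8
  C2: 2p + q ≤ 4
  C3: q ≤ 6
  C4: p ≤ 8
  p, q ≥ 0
Each vertex is the intersection of two constraint boundaries that also satisfies all remaining constraints:
  p = 0 and q = 0 → (0, 0)
  2p + q = 4 and q = 0 → (2, 0)
  3p + 2q = 8 and 2p + q = 4 → (0, 4)

Vertices: (0, 0), (2, 0), (0, 4)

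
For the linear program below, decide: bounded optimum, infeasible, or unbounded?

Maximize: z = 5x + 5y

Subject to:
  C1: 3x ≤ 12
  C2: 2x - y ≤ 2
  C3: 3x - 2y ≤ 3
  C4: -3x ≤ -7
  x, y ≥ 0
Feasible point: (3, 4) satisfies every constraint, so the LP is feasible.
Direction d = (0, 1): for each constraint row a, a·d ≤ 0 —
  (3)(0) + (0)(1) = 0 ≤ 0
  (2)(0) + (-1)(1) = -1 ≤ 0
  (3)(0) + (-2)(1) = -2 ≤ 0
  (-3)(0) + (0)(1) = 0 ≤ 0
and d ≥ 0, so (3, 4) + t·d stays feasible for every t ≥ 0. Along this ray z = 5x + 5y changes by 5 per unit t, so z → +∞.

Unbounded: there is a feasible ray along which z → +∞.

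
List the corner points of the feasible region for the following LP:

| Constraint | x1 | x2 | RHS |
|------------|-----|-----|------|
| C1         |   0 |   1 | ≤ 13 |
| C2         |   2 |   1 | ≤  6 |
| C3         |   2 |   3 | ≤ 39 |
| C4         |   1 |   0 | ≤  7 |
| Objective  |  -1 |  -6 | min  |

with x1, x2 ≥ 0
Each vertex is the intersection of two constraint boundaries that also satisfies all remaining constraints:
  x1 = 0 and x2 = 0 → (0, 0)
  2x1 + x2 = 6 and x2 = 0 → (3, 0)
  2x1 + x2 = 6 and x1 = 0 → (0, 6)

Vertices: (0, 0), (3, 0), (0, 6)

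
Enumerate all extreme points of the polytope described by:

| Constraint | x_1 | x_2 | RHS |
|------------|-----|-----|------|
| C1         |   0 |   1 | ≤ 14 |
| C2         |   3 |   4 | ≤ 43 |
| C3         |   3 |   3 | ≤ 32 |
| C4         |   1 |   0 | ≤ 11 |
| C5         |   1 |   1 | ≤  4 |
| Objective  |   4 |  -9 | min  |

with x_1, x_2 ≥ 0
Each vertex is the intersection of two constraint boundaries that also satisfies all remaining constraints:
  x_1 = 0 and x_2 = 0 → (0, 0)
  x_1 + x_2 = 4 and x_2 = 0 → (4, 0)
  x_1 + x_2 = 4 and x_1 = 0 → (0, 4)

Vertices: (0, 0), (4, 0), (0, 4)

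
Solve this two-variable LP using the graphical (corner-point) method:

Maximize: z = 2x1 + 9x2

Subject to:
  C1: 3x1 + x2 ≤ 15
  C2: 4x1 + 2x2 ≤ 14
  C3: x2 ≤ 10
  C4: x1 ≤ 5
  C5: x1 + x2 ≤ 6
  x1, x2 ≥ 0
Each vertex is the intersection of two constraint boundaries that also satisfies all remaining constraints:
  x1 = 0 and x2 = 0 → (0, 0)
  4x1 + 2x2 = 14 and x2 = 0 → (3.5, 0)
  4x1 + 2x2 = 14 and x1 + x2 = 6 → (1, 5)
  x1 + x2 = 6 and x1 = 0 → (0, 6)

Evaluating z = 2x1 + 9x2 at each vertex:
  (0, 0): z = 0
  (3.5, 0): z = 7
  (1, 5): z = 47
  (0, 6): z = 54

The maximum is at (0, 6) with z = 54.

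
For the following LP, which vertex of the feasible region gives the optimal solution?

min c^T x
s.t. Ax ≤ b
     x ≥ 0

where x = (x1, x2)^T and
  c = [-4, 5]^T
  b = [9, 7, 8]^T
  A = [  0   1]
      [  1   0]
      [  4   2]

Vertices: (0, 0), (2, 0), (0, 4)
Evaluating z = -4x1 + 5x2 at each vertex:
  (0, 0): z = 0
  (2, 0): z = -8
  (0, 4): z = 20

The smallest value is z = -8, attained at (2, 0).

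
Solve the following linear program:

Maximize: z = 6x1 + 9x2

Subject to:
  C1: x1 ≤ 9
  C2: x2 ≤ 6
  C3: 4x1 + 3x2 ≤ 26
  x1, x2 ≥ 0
x1 = 2, x2 = 6, z = 66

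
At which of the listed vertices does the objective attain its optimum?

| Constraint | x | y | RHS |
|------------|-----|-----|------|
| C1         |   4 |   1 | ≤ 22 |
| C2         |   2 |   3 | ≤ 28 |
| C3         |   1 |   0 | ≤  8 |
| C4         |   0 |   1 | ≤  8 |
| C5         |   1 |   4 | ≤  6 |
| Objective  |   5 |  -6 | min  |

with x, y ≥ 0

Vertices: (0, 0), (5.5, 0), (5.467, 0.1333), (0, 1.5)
Evaluating z = 5x - 6y at each vertex:
  (0, 0): z = 0
  (5.5, 0): z = 27.5
  (5.467, 0.1333): z = 26.53
  (0, 1.5): z = -9

The smallest value is z = -9, attained at (0, 1.5).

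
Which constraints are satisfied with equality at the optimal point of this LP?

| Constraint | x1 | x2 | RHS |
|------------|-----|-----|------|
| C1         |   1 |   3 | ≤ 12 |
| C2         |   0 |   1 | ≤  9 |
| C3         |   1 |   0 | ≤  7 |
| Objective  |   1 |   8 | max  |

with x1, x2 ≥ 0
Optimal: x1 = 0, x2 = 4
Binding: C1, x1 ≥ 0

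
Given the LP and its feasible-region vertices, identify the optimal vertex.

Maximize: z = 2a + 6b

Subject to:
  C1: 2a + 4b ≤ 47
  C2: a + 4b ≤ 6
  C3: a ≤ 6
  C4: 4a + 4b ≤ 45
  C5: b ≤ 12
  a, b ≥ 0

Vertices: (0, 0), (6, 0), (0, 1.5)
Evaluating z = 2a + 6b at each vertex:
  (0, 0): z = 0
  (6, 0): z = 12
  (0, 1.5): z = 9

The largest value is z = 12, attained at (6, 0).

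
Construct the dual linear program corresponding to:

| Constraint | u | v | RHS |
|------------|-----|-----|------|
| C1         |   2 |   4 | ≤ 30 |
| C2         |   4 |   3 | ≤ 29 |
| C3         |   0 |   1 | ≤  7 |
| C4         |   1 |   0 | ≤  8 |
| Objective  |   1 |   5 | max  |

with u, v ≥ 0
Minimize: z = 30y1 + 29y2 + 7y3 + 8y4

Subject to:
  C1: -2y1 - 4y2 - y4 ≤ -1
  C2: -4y1 - 3y2 - y3 ≤ -5
  y1, y2, y3, y4 ≥ 0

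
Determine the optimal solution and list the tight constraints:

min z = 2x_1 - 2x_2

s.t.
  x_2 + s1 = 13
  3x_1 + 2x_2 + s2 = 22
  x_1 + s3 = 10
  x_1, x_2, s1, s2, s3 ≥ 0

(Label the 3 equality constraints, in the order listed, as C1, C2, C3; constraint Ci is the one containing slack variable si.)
Optimal: x_1 = 0, x_2 = 11
Slack at optimum:
  C1: slack = 2
  C2: slack = 0 (binding)
  C3: slack = 10
  x_1 ≥ 0: x_1 = 0 (binding)
  x_2 ≥ 0: x_2 = 11
Binding constraints: C2, x_1 ≥ 0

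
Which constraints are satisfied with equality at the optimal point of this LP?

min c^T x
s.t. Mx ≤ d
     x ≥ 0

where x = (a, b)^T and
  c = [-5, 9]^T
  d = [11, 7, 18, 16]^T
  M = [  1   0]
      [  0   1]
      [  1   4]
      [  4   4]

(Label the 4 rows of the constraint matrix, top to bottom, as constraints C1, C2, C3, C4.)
Optimal: a = 4, b = 0
Slack at optimum:
  C1: slack = 7
  C2: slack = 7
  C3: slack = 14
  C4: slack = 0 (binding)
  a ≥ 0: a = 4
  b ≥ 0: b = 0 (binding)
Binding constraints: C4, b ≥ 0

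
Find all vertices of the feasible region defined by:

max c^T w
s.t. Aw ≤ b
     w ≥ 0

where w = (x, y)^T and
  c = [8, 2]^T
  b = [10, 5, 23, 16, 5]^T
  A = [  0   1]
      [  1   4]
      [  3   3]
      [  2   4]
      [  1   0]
Each vertex is the intersection of two constraint boundaries that also satisfies all remaining constraints:
  x = 0 and y = 0 → (0, 0)
  x + 4y = 5 and x = 5 → (5, 0)
  x + 4y = 5 and x = 0 → (0, 1.25)

Vertices: (0, 0), (5, 0), (0, 1.25)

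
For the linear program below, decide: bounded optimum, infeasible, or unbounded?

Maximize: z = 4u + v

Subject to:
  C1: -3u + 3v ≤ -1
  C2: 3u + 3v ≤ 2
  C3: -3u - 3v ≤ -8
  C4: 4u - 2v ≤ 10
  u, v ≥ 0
C2 requires 3u + 3v ≤ 2, while C3 (-3u - 3v ≤ -8) is equivalent to 3u + 3v ≥ 8. Together they would need 8 ≤ 3u + 3v ≤ 2, which is impossible since 8 > 2. No point satisfies all constraints.

Infeasible — the constraint set is empty.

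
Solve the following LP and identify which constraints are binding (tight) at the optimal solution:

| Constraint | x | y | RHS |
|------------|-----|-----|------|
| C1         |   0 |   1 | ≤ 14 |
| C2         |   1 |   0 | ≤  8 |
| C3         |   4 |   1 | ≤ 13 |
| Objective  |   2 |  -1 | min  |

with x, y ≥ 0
Optimal: x = 0, y = 13
Slack at optimum:
  C1: slack = 1
  C2: slack = 8
  C3: slack = 0 (binding)
  x ≥ 0: x = 0 (binding)
  y ≥ 0: y = 13
Binding constraints: C3, x ≥ 0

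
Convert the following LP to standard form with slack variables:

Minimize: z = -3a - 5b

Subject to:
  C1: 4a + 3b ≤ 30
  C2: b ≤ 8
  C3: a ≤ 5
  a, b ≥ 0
min z = -3a - 5b

s.t.
  4a + 3b + s1 = 30
  b + s2 = 8
  a + s3 = 5
  a, b, s1, s2, s3 ≥ 0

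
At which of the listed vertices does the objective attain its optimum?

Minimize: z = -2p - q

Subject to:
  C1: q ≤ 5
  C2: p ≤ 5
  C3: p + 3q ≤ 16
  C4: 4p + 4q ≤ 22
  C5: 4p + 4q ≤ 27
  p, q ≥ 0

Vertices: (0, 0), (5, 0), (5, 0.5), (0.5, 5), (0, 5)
Evaluating z = -2p - q at each vertex:
  (0, 0): z = 0
  (5, 0): z = -10
  (5, 0.5): z = -10.5
  (0.5, 5): z = -6
  (0, 5): z = -5

The smallest value is z = -10.5, attained at (5, 0.5).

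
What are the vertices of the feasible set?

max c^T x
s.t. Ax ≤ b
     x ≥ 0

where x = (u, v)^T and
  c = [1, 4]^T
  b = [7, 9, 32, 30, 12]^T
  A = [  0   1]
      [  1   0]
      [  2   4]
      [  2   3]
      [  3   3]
Each vertex is the intersection of two constraint boundaries that also satisfies all remaining constraints:
  u = 0 and v = 0 → (0, 0)
  3u + 3v = 12 and v = 0 → (4, 0)
  3u + 3v = 12 and u = 0 → (0, 4)

Vertices: (0, 0), (4, 0), (0, 4)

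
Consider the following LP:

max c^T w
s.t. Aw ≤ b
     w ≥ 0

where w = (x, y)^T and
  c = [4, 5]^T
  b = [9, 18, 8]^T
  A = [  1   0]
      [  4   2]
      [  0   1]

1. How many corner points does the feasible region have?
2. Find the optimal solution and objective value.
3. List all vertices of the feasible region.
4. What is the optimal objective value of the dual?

1. 4
2. x = 0.5, y = 8, z = 42
3. (0, 0), (4.5, 0), (0.5, 8), (0, 8)
4. 42 (by strong duality, equal to the primal optimum)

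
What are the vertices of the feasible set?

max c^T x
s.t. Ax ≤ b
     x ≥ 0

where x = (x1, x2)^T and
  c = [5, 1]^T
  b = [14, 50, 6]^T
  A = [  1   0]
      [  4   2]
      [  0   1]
Each vertex is the intersection of two constraint boundaries that also satisfies all remaining constraints:
  x1 = 0 and x2 = 0 → (0, 0)
  4x1 + 2x2 = 50 and x2 = 0 → (12.5, 0)
  4x1 + 2x2 = 50 and x2 = 6 → (9.5, 6)
  x2 = 6 and x1 = 0 → (0, 6)

Vertices: (0, 0), (12.5, 0), (9.5, 6), (0, 6)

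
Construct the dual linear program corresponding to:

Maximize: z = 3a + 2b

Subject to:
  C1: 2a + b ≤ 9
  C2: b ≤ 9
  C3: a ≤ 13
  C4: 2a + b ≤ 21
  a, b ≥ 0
Minimize: z = 9y1 + 9y2 + 13y3 + 21y4

Subject to:
  C1: -2y1 - y3 - 2y4 ≤ -3
  C2: -y1 - y2 - y4 ≤ -2
  y1, y2, y3, y4 ≥ 0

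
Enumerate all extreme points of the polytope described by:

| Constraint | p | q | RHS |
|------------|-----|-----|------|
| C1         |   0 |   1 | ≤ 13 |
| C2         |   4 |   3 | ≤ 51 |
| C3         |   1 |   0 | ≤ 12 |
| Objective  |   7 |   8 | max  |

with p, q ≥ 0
Each vertex is the intersection of two constraint boundaries that also satisfies all remaining constraints:
  p = 0 and q = 0 → (0, 0)
  p = 12 and q = 0 → (12, 0)
  4p + 3q = 51 and p = 12 → (12, 1)
  q = 13 and 4p + 3q = 51 → (3, 13)
  q = 13 and p = 0 → (0, 13)

Vertices: (0, 0), (12, 0), (12, 1), (3, 13), (0, 13)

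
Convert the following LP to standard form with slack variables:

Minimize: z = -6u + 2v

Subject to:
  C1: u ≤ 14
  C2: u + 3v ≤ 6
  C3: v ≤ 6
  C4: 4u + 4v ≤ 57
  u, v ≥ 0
min z = -6u + 2v

s.t.
  u + s1 = 14
  u + 3v + s2 = 6
  v + s3 = 6
  4u + 4v + s4 = 57
  u, v, s1, s2, s3, s4 ≥ 0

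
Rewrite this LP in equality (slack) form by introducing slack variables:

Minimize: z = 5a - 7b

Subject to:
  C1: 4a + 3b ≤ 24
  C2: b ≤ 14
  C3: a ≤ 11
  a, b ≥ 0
min z = 5a - 7b

s.t.
  4a + 3b + s1 = 24
  b + s2 = 14
  a + s3 = 11
  a, b, s1, s2, s3 ≥ 0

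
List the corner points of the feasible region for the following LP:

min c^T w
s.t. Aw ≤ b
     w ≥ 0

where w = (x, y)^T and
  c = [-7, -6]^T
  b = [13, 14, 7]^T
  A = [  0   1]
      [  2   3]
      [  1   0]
Each vertex is the intersection of two constraint boundaries that also satisfies all remaining constraints:
  x = 0 and y = 0 → (0, 0)
  2x + 3y = 14 and x = 7 → (7, 0)
  2x + 3y = 14 and x = 0 → (0, 4.667)

Vertices: (0, 0), (7, 0), (0, 4.667)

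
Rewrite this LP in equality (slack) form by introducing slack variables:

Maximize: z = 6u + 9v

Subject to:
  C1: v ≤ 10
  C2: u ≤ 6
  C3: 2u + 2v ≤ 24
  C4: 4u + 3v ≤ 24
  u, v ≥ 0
max z = 6u + 9v

s.t.
  v + s1 = 10
  u + s2 = 6
  2u + 2v + s3 = 24
  4u + 3v + s4 = 24
  u, v, s1, s2, s3, s4 ≥ 0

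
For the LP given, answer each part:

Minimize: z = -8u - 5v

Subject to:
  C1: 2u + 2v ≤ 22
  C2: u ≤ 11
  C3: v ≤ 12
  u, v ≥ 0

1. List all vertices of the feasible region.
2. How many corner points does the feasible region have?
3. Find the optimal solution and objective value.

1. (0, 0), (11, 0), (0, 11)
2. 3
3. u = 11, v = 0, z = -88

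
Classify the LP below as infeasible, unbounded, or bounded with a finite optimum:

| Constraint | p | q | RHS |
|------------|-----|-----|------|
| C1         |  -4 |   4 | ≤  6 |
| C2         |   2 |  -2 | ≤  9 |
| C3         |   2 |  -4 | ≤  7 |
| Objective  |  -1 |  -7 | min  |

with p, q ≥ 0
Feasible point: (0, 0) satisfies every constraint, so the LP is feasible.
Direction d = (1, 1): for each constraint row a, a·d ≤ 0 —
  (-4)(1) + (4)(1) = 0 ≤ 0
  (2)(1) + (-2)(1) = 0 ≤ 0
  (2)(1) + (-4)(1) = -2 ≤ 0
and d ≥ 0, so (0, 0) + t·d stays feasible for every t ≥ 0. Along this ray z = -p - 7q changes by -8 per unit t, so z → −∞.

The LP is unbounded; z can be made arbitrarily small.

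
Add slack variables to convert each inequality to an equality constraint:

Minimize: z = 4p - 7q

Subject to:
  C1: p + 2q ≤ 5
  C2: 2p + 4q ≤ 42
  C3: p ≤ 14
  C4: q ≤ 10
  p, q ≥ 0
min z = 4p - 7q

s.t.
  p + 2q + s1 = 5
  2p + 4q + s2 = 42
  p + s3 = 14
  q + s4 = 10
  p, q, s1, s2, s3, s4 ≥ 0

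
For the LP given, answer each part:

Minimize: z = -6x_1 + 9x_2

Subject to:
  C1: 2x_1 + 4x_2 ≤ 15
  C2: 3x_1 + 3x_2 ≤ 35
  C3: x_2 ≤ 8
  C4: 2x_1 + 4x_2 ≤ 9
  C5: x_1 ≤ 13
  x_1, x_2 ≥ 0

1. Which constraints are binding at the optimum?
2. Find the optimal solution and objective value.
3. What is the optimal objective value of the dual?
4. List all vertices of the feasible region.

1. C4, x_2 ≥ 0
2. x_1 = 4.5, x_2 = 0, z = -27
3. -27 (by strong duality, equal to the primal optimum)
4. (0, 0), (4.5, 0), (0, 2.25)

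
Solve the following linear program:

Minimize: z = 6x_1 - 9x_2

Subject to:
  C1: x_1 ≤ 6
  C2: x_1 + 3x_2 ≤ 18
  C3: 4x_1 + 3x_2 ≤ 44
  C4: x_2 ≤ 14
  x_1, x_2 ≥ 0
Each vertex is the intersection of two constraint boundaries that also satisfies all remaining constraints:
  x_1 = 0 and x_2 = 0 → (0, 0)
  x_1 = 6 and x_2 = 0 → (6, 0)
  x_1 = 6 and x_1 + 3x_2 = 18 → (6, 4)
  x_1 + 3x_2 = 18 and x_1 = 0 → (0, 6)

Evaluating z = 6x_1 - 9x_2 at each vertex:
  (0, 0): z = 0
  (6, 0): z = 36
  (6, 4): z = 0
  (0, 6): z = -54

The minimum is at (0, 6) with z = -54.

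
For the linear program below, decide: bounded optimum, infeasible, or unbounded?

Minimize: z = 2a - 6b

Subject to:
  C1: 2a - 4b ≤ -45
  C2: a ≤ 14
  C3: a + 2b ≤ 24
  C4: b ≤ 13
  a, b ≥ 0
The point (0, 12) satisfies every constraint, so the LP is feasible; the constraints give a ≤ 14 and b ≤ 13, which with a, b ≥ 0 keep the feasible region inside a bounded box. A feasible, bounded LP attains a finite optimum at a vertex.

The LP has an optimal solution: (0, 12) with z = -72.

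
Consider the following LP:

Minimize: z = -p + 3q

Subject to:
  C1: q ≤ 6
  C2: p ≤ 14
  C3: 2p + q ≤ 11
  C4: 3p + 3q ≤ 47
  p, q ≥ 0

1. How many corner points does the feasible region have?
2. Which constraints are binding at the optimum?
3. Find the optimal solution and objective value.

1. 4
2. C3, q ≥ 0
3. p = 5.5, q = 0, z = -5.5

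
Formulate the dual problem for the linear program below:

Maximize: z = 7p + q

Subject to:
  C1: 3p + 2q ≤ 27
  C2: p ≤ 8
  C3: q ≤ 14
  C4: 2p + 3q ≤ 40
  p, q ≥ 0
Minimize: z = 27y1 + 8y2 + 14y3 + 40y4

Subject to:
  C1: -3y1 - y2 - 2y4 ≤ -7
  C2: -2y1 - y3 - 3y4 ≤ -1
  y1, y2, y3, y4 ≥ 0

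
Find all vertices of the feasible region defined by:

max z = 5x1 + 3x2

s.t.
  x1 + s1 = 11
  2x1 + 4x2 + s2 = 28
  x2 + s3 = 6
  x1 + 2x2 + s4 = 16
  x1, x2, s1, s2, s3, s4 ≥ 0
Each vertex is the intersection of two constraint boundaries that also satisfies all remaining constraints:
  x1 = 0 and x2 = 0 → (0, 0)
  x1 = 11 and x2 = 0 → (11, 0)
  x1 = 11 and 2x1 + 4x2 = 28 → (11, 1.5)
  2x1 + 4x2 = 28 and x2 = 6 → (2, 6)
  x2 = 6 and x1 = 0 → (0, 6)

Vertices: (0, 0), (11, 0), (11, 1.5), (2, 6), (0, 6)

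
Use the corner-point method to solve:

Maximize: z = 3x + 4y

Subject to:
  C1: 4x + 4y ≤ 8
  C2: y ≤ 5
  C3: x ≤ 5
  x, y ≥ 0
Each vertex is the intersection of two constraint boundaries that also satisfies all remaining constraints:
  x = 0 and y = 0 → (0, 0)
  4x + 4y = 8 and y = 0 → (2, 0)
  4x + 4y = 8 and x = 0 → (0, 2)

Evaluating z = 3x + 4y at each vertex:
  (0, 0): z = 0
  (2, 0): z = 6
  (0, 2): z = 8

The maximum is at (0, 2) with z = 8.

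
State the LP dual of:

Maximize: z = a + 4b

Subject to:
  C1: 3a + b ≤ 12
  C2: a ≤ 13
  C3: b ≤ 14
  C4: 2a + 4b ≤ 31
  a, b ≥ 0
Minimize: z = 12y1 + 13y2 + 14y3 + 31y4

Subject to:
  C1: -3y1 - y2 - 2y4 ≤ -1
  C2: -y1 - y3 - 4y4 ≤ -4
  y1, y2, y3, y4 ≥ 0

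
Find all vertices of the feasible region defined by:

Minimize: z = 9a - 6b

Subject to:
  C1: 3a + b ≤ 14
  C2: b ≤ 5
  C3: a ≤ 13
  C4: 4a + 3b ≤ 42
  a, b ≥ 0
Each vertex is the intersection of two constraint boundaries that also satisfies all remaining constraints:
  a = 0 and b = 0 → (0, 0)
  3a + b = 14 and b = 0 → (4.667, 0)
  3a + b = 14 and b = 5 → (3, 5)
  b = 5 and a = 0 → (0, 5)

Vertices: (0, 0), (4.667, 0), (3, 5), (0, 5)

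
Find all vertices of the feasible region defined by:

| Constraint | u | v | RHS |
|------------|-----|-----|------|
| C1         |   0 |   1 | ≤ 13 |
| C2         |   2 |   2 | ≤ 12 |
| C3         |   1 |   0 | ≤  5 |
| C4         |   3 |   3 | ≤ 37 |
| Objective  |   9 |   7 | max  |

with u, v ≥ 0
Each vertex is the intersection of two constraint boundaries that also satisfies all remaining constraints:
  u = 0 and v = 0 → (0, 0)
  u = 5 and v = 0 → (5, 0)
  2u + 2v = 12 and u = 5 → (5, 1)
  2u + 2v = 12 and u = 0 → (0, 6)

Vertices: (0, 0), (5, 0), (5, 1), (0, 6)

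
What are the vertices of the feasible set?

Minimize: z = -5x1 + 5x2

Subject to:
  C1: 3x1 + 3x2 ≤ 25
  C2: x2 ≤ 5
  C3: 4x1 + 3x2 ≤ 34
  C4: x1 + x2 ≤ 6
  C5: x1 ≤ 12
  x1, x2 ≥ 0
Each vertex is the intersection of two constraint boundaries that also satisfies all remaining constraints:
  x1 = 0 and x2 = 0 → (0, 0)
  x1 + x2 = 6 and x2 = 0 → (6, 0)
  x2 = 5 and x1 + x2 = 6 → (1, 5)
  x2 = 5 and x1 = 0 → (0, 5)

Vertices: (0, 0), (6, 0), (1, 5), (0, 5)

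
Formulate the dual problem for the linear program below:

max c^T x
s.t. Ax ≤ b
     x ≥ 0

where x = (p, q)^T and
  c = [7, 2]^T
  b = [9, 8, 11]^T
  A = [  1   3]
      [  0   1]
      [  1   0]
Minimize: z = 9y1 + 8y2 + 11y3

Subject to:
  C1: -y1 - y3 ≤ -7
  C2: -3y1 - y2 ≤ -2
  y1, y2, y3 ≥ 0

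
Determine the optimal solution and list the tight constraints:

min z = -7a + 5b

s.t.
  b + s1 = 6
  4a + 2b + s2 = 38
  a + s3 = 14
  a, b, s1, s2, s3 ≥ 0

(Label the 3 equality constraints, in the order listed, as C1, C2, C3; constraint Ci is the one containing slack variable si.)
Optimal: a = 9.5, b = 0
Slack at optimum:
  C1: slack = 6
  C2: slack = 0 (binding)
  C3: slack = 4.5
  a ≥ 0: a = 9.5
  b ≥ 0: b = 0 (binding)
Binding constraints: C2, b ≥ 0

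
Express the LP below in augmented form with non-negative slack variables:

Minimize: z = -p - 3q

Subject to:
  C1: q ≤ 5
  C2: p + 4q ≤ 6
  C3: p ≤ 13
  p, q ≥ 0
min z = -p - 3q

s.t.
  q + s1 = 5
  p + 4q + s2 = 6
  p + s3 = 13
  p, q, s1, s2, s3 ≥ 0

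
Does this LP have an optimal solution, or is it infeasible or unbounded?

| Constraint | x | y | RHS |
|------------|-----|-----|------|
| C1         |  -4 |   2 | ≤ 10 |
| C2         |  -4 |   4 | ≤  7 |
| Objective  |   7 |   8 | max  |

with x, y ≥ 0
Feasible point: (0, 0) satisfies every constraint, so the LP is feasible.
Direction d = (1, 0): for each constraint row a, a·d ≤ 0 —
  (-4)(1) + (2)(0) = -4 ≤ 0
  (-4)(1) + (4)(0) = -4 ≤ 0
and d ≥ 0, so (0, 0) + t·d stays feasible for every t ≥ 0. Along this ray z = 7x + 8y changes by 7 per unit t, so z → +∞.

Unbounded — the objective can increase without bound over the feasible region.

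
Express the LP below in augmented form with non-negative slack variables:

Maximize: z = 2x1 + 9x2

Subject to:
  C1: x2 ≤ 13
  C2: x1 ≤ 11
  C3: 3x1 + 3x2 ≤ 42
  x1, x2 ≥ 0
max z = 2x1 + 9x2

s.t.
  x2 + s1 = 13
  x1 + s2 = 11
  3x1 + 3x2 + s3 = 42
  x1, x2, s1, s2, s3 ≥ 0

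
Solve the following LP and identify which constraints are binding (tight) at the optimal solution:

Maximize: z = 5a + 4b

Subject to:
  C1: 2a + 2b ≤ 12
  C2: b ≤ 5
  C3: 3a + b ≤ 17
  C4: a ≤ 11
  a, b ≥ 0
Optimal: a = 5.5, b = 0.5
Slack at optimum:
  C1: slack = 0 (binding)
  C2: slack = 4.5
  C3: slack = 0 (binding)
  C4: slack = 5.5
  a ≥ 0: a = 5.5
  b ≥ 0: b = 0.5
Binding constraints: C1, C3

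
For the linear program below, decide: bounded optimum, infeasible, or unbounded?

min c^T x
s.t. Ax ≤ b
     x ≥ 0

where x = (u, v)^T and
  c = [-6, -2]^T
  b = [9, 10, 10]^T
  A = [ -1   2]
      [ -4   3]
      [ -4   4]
Feasible point: (0, 0) satisfies every constraint, so the LP is feasible.
Direction d = (1, 0): for each constraint row a, a·d ≤ 0 —
  (-1)(1) + (2)(0) = -1 ≤ 0
  (-4)(1) + (3)(0) = -4 ≤ 0
  (-4)(1) + (4)(0) = -4 ≤ 0
and d ≥ 0, so (0, 0) + t·d stays feasible for every t ≥ 0. Along this ray z = -6u - 2v changes by -6 per unit t, so z → −∞.

The LP is unbounded; z can be made arbitrarily small.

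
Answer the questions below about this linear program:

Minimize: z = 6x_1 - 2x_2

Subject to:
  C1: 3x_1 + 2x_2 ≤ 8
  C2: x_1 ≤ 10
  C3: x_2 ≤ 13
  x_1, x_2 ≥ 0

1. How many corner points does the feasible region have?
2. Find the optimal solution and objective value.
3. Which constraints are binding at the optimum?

1. 3
2. x_1 = 0, x_2 = 4, z = -8
3. C1, x_1 ≥ 0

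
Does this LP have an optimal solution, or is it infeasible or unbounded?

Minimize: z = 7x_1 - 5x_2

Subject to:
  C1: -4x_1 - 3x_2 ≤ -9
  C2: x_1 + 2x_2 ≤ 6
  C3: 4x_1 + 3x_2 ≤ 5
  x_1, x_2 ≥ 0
C3 requires 4x_1 + 3x_2 ≤ 5, while C1 (-4x_1 - 3x_2 ≤ -9) is equivalent to 4x_1 + 3x_2 ≥ 9. Together they would need 9 ≤ 4x_1 + 3x_2 ≤ 5, which is impossible since 9 > 5. No point satisfies all constraints.

Infeasible — the constraint set is empty.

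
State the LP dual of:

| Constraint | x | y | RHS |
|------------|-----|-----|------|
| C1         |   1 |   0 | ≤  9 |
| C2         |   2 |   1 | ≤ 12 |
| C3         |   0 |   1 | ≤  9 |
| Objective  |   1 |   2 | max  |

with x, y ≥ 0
Minimize: z = 9y1 + 12y2 + 9y3

Subject to:
  C1: -y1 - 2y2 ≤ -1
  C2: -y2 - y3 ≤ -2
  y1, y2, y3 ≥ 0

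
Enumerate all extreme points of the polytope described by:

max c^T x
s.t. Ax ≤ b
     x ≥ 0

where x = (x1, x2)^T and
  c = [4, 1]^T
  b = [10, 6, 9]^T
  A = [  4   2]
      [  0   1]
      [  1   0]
Each vertex is the intersection of two constraint boundaries that also satisfies all remaining constraints:
  x1 = 0 and x2 = 0 → (0, 0)
  4x1 + 2x2 = 10 and x2 = 0 → (2.5, 0)
  4x1 + 2x2 = 10 and x1 = 0 → (0, 5)

Vertices: (0, 0), (2.5, 0), (0, 5)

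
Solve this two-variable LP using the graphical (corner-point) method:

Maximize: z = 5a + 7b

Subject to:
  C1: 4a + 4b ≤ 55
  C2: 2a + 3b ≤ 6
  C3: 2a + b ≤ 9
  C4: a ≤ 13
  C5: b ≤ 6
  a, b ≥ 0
a = 3, b = 0, z = 15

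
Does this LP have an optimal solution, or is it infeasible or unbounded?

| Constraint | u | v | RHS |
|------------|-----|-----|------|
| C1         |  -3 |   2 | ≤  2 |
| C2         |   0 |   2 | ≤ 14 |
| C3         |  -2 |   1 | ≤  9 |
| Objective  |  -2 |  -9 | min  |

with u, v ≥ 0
Feasible point: (0, 0) satisfies every constraint, so the LP is feasible.
Direction d = (1, 0): for each constraint row a, a·d ≤ 0 —
  (-3)(1) + (2)(0) = -3 ≤ 0
  (0)(1) + (2)(0) = 0 ≤ 0
  (-2)(1) + (1)(0) = -2 ≤ 0
and d ≥ 0, so (0, 0) + t·d stays feasible for every t ≥ 0. Along this ray z = -2u - 9v changes by -2 per unit t, so z → −∞.

Unbounded: there is a feasible ray along which z → −∞.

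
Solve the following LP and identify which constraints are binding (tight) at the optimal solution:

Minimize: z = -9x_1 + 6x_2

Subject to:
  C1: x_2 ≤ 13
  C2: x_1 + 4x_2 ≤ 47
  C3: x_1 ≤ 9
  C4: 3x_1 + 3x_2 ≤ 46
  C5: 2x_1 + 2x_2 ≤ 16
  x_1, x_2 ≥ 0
Optimal: x_1 = 8, x_2 = 0
Binding: C5, x_2 ≥ 0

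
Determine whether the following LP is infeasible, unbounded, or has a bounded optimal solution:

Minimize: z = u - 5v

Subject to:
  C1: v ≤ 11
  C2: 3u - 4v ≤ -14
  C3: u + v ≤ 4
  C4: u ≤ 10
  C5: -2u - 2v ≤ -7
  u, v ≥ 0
The point (0, 4) satisfies every constraint, so the LP is feasible; the constraints give u ≤ 10 and v ≤ 11, which with u, v ≥ 0 keep the feasible region inside a bounded box. A feasible, bounded LP attains a finite optimum at a vertex.

Evaluating z = u - 5v at each vertex:
  (0, 3.5): z = -17.5
  (0.2857, 3.714): z = -18.29
  (0, 4): z = -20

The LP has an optimal solution: (0, 4) with z = -20.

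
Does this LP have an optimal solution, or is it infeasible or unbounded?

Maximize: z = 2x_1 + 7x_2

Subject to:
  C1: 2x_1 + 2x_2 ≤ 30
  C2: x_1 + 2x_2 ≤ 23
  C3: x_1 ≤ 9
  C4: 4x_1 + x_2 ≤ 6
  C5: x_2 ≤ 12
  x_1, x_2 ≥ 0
The point (0, 6) satisfies every constraint, so the LP is feasible; the constraints give x_1 ≤ 9 and x_2 ≤ 12, which with x_1, x_2 ≥ 0 keep the feasible region inside a bounded box. A feasible, bounded LP attains a finite optimum at a vertex.

Evaluating z = 2x_1 + 7x_2 at each vertex:
  (0, 0): z = 0
  (1.5, 0): z = 3
  (0, 6): z = 42

Feasible with finite optimum z* = 42 at (0, 6).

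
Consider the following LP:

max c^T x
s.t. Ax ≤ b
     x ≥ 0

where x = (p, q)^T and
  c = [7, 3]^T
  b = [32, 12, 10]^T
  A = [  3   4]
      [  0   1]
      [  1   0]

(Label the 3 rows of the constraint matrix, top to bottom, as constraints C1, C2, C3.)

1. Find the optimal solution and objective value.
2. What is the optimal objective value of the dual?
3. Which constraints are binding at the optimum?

1. p = 10, q = 0.5, z = 71.5
2. 71.5 (by strong duality, equal to the primal optimum)
3. C1, C3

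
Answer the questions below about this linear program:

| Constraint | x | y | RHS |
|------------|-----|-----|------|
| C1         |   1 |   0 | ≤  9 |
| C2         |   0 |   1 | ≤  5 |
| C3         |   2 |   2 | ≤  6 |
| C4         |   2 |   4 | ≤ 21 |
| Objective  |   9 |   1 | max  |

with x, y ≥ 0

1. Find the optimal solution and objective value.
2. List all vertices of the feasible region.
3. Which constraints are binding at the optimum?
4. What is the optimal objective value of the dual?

1. x = 3, y = 0, z = 27
2. (0, 0), (3, 0), (0, 3)
3. C3, y ≥ 0
4. 27 (by strong duality, equal to the primal optimum)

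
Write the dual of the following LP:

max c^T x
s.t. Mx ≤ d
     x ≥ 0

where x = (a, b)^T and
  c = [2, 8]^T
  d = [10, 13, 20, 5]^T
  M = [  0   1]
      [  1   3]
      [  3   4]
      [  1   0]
Minimize: z = 10y1 + 13y2 + 20y3 + 5y4

Subject to:
  C1: -y2 - 3y3 - y4 ≤ -2
  C2: -y1 - 3y2 - 4y3 ≤ -8
  y1, y2, y3, y4 ≥ 0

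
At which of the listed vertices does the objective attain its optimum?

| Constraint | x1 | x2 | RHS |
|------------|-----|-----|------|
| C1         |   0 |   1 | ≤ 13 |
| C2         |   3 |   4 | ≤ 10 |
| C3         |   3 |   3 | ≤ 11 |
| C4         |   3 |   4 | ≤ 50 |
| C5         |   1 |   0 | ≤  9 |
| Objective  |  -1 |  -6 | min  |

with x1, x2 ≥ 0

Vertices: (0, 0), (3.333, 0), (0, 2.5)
Evaluating z = -x1 - 6x2 at each vertex:
  (0, 0): z = 0
  (3.333, 0): z = -3.333
  (0, 2.5): z = -15

The smallest value is z = -15, attained at (0, 2.5).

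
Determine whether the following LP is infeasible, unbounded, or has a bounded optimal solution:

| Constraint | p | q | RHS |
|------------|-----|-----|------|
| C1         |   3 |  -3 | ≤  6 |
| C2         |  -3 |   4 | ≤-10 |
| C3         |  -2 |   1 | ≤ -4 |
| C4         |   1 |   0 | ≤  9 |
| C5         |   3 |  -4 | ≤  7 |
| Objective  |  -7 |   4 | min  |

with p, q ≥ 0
C5 requires 3p - 4q ≤ 7, while C2 (-3p + 4q ≤ -10) is equivalent to 3p - 4q ≥ 10. Together they would need 10 ≤ 3p - 4q ≤ 7, which is impossible since 10 > 7. No point satisfies all constraints.

Infeasible — the constraint set is empty.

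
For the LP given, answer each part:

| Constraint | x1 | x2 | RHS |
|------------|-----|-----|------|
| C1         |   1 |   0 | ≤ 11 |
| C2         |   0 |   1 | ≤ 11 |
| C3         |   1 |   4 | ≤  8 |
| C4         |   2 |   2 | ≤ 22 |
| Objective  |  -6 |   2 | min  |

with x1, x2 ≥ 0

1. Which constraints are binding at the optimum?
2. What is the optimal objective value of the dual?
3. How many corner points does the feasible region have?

1. C3, x2 ≥ 0
2. -48 (by strong duality, equal to the primal optimum)
3. 3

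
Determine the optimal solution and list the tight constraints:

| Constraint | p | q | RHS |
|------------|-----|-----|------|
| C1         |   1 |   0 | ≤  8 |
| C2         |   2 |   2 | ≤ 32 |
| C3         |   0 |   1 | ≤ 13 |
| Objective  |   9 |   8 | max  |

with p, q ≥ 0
Optimal: p = 8, q = 8
Binding: C1, C2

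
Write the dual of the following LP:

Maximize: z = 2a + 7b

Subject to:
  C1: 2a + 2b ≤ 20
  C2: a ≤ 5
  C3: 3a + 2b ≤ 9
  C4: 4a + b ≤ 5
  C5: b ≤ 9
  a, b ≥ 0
Minimize: z = 20y1 + 5y2 + 9y3 + 5y4 + 9y5

Subject to:
  C1: -2y1 - y2 - 3y3 - 4y4 ≤ -2
  C2: -2y1 - 2y3 - y4 - y5 ≤ -7
  y1, y2, y3, y4, y5 ≥ 0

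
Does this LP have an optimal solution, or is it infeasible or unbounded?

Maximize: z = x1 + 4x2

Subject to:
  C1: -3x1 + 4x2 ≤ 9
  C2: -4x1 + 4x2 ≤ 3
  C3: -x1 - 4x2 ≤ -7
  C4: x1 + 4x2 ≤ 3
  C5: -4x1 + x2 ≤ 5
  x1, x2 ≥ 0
C4 requires x1 + 4x2 ≤ 3, while C3 (-x1 - 4x2 ≤ -7) is equivalent to x1 + 4x2 ≥ 7. Together they would need 7 ≤ x1 + 4x2 ≤ 3, which is impossible since 7 > 3. No point satisfies all constraints.

The feasible region is empty; the LP is infeasible.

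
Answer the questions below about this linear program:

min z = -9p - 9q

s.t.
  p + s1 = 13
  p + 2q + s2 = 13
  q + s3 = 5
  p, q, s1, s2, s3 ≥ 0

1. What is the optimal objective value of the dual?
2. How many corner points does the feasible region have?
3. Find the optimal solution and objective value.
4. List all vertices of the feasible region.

1. -117 (by strong duality, equal to the primal optimum)
2. 4
3. p = 13, q = 0, z = -117
4. (0, 0), (13, 0), (3, 5), (0, 5)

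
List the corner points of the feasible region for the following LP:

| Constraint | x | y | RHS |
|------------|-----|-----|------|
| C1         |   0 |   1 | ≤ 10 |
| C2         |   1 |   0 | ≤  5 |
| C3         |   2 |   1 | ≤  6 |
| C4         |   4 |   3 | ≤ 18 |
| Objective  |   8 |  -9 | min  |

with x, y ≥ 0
Each vertex is the intersection of two constraint boundaries that also satisfies all remaining constraints:
  x = 0 and y = 0 → (0, 0)
  2x + y = 6 and y = 0 → (3, 0)
  2x + y = 6 and 4x + 3y = 18 → (0, 6)

Vertices: (0, 0), (3, 0), (0, 6)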